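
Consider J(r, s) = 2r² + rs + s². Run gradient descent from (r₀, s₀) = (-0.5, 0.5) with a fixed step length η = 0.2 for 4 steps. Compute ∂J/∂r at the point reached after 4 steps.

∇J = (4r + s, r + 2s)
Step 1: at (-0.5, 0.5), ∇J = (-1.5, 0.5) → (-0.5, 0.5) − 0.2·(-1.5, 0.5) = (-0.2, 0.4)
Step 2: at (-0.2, 0.4), ∇J = (-0.4, 0.6) → (-0.2, 0.4) − 0.2·(-0.4, 0.6) = (-0.12, 0.28)
Step 3: at (-0.12, 0.28), ∇J = (-0.2, 0.44) → (-0.12, 0.28) − 0.2·(-0.2, 0.44) = (-0.08, 0.192)
Step 4: at (-0.08, 0.192), ∇J = (-0.128, 0.304) → (-0.08, 0.192) − 0.2·(-0.128, 0.304) = (-0.0544, 0.1312)
∂J/∂r at (-0.0544, 0.1312) = -0.0864

-0.0864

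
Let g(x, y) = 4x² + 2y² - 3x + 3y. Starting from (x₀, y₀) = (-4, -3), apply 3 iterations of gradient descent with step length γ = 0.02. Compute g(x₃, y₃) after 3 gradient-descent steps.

∇g = (8x - 3, 4y + 3)
(x₁, y₁) = (-4, -3) − 0.02·(-35, -9) = (-3.3, -2.82)
(x₂, y₂) = (-3.3, -2.82) − 0.02·(-29.4, -8.28) = (-2.712, -2.6544)
(x₃, y₃) = (-2.712, -2.6544) − 0.02·(-24.696, -7.6176) = (-2.21808, -2.502048)
g(-2.21808, -2.502048) = 31.348099934208

31.348099934208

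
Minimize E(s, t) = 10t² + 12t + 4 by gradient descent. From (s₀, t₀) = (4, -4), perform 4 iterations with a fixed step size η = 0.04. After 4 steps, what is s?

4

∇E = (0, 20t + 12)
Step 1: at (4, -4), ∇E = (0, -68) → (4, -4) − 0.04·(0, -68) = (4, -1.28)
Step 2: at (4, -1.28), ∇E = (0, -13.6) → (4, -1.28) − 0.04·(0, -13.6) = (4, -0.736)
Step 3: at (4, -0.736), ∇E = (0, -2.72) → (4, -0.736) − 0.04·(0, -2.72) = (4, -0.6272)
Step 4: at (4, -0.6272), ∇E = (0, -0.544) → (4, -0.6272) − 0.04·(0, -0.544) = (4, -0.60544)
s = 4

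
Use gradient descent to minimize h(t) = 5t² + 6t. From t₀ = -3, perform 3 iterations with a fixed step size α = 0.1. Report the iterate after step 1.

h′(t) = 10t + 6
Step 1: h′(-3) = -24; t₁ = -3 − 0.1·(-24) = -0.6

-0.6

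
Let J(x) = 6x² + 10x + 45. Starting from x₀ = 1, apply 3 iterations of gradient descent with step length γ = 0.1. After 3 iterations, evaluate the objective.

J′(x) = 12x + 10
x₁ = 1 − 0.1·22 = -1.2
x₂ = -1.2 − 0.1·(-4.4) = -0.76
x₃ = -0.76 − 0.1·0.88 = -0.848
J(-0.848) = 40.834624

40.834624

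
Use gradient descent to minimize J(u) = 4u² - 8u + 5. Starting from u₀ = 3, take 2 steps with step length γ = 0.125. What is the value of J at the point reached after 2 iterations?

1

J′(u) = 8u - 8
u₁ = 3 − 0.125·16 = 1
u₂ = 1 − 0.125·0 = 1
J(1) = 1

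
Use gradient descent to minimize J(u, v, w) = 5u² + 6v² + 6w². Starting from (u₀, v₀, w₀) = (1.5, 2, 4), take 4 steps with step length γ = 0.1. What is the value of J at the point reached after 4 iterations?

0.0003072

∇J = (10u, 12v, 12w)
(u₁, v₁, w₁) = (1.5, 2, 4) − 0.1·(15, 24, 48) = (0, -0.4, -0.8)
(u₂, v₂, w₂) = (0, -0.4, -0.8) − 0.1·(0, -4.8, -9.6) = (0, 0.08, 0.16)
(u₃, v₃, w₃) = (0, 0.08, 0.16) − 0.1·(0, 0.96, 1.92) = (0, -0.016, -0.032)
(u₄, v₄, w₄) = (0, -0.016, -0.032) − 0.1·(0, -0.192, -0.384) = (0, 0.0032, 0.0064)
J(0, 0.0032, 0.0064) = 0.0003072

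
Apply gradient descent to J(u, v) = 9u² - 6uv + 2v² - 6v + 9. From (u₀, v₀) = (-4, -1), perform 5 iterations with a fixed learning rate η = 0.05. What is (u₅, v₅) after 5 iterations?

(-0.1942, -0.22823)

∇J = (18u - 6v, -6u + 4v - 6)
Step 1: at (-4, -1), ∇J = (-66, 14) → (-4, -1) − 0.05·(-66, 14) = (-0.7, -1.7)
Step 2: at (-0.7, -1.7), ∇J = (-2.4, -8.6) → (-0.7, -1.7) − 0.05·(-2.4, -8.6) = (-0.58, -1.27)
Step 3: at (-0.58, -1.27), ∇J = (-2.82, -7.6) → (-0.58, -1.27) − 0.05·(-2.82, -7.6) = (-0.439, -0.89)
Step 4: at (-0.439, -0.89), ∇J = (-2.562, -6.926) → (-0.439, -0.89) − 0.05·(-2.562, -6.926) = (-0.3109, -0.5437)
Step 5: at (-0.3109, -0.5437), ∇J = (-2.334, -6.3094) → (-0.3109, -0.5437) − 0.05·(-2.334, -6.3094) = (-0.1942, -0.22823)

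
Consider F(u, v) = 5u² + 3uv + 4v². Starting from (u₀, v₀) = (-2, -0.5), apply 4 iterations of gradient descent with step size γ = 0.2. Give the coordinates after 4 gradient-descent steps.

(-6.5408, -4.7136)

∇F = (10u + 3v, 3u + 8v)
Step 1: at (-2, -0.5), ∇F = (-21.5, -10) → (-2, -0.5) − 0.2·(-21.5, -10) = (2.3, 1.5)
Step 2: at (2.3, 1.5), ∇F = (27.5, 18.9) → (2.3, 1.5) − 0.2·(27.5, 18.9) = (-3.2, -2.28)
Step 3: at (-3.2, -2.28), ∇F = (-38.84, -27.84) → (-3.2, -2.28) − 0.2·(-38.84, -27.84) = (4.568, 3.288)
Step 4: at (4.568, 3.288), ∇F = (55.544, 40.008) → (4.568, 3.288) − 0.2·(55.544, 40.008) = (-6.5408, -4.7136)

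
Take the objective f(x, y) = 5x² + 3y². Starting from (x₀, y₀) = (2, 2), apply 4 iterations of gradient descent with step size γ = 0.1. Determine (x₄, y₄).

(0, 0.0512)

∇f = (10x, 6y)
Step 1: at (2, 2), ∇f = (20, 12) → (2, 2) − 0.1·(20, 12) = (0, 0.8)
Step 2: at (0, 0.8), ∇f = (0, 4.8) → (0, 0.8) − 0.1·(0, 4.8) = (0, 0.32)
Step 3: at (0, 0.32), ∇f = (0, 1.92) → (0, 0.32) − 0.1·(0, 1.92) = (0, 0.128)
Step 4: at (0, 0.128), ∇f = (0, 0.768) → (0, 0.128) − 0.1·(0, 0.768) = (0, 0.0512)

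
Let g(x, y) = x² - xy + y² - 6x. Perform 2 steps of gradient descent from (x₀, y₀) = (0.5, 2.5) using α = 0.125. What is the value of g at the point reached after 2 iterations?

∇g = (2x - y - 6, -x + 2y)
(x₁, y₁) = (0.5, 2.5) − 0.125·(-7.5, 4.5) = (1.4375, 1.9375)
(x₂, y₂) = (1.4375, 1.9375) − 0.125·(-5.0625, 2.4375) = (2.0703125, 1.6328125)
g(2.0703125, 1.6328125) = -8.85003662109375

-8.85003662109375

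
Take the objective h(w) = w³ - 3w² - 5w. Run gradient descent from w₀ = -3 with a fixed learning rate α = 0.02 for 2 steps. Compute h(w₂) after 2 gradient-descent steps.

h′(w) = 3w² - 6w - 5
Step 1: h′(-3) = 40; w₁ = -3 − 0.02·40 = -3.8
Step 2: h′(-3.8) = 61.12; w₂ = -3.8 − 0.02·61.12 = -5.0224
h(-5.0224) = -177.249042919424

-177.249042919424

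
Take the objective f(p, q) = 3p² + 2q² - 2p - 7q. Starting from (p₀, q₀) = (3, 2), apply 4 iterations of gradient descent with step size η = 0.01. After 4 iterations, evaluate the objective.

6.63597771958272

∇f = (6p - 2, 4q - 7)
Step 1: at (3, 2), ∇f = (16, 1) → (3, 2) − 0.01·(16, 1) = (2.84, 1.99)
Step 2: at (2.84, 1.99), ∇f = (15.04, 0.96) → (2.84, 1.99) − 0.01·(15.04, 0.96) = (2.6896, 1.9804)
Step 3: at (2.6896, 1.9804), ∇f = (14.1376, 0.9216) → (2.6896, 1.9804) − 0.01·(14.1376, 0.9216) = (2.548224, 1.971184)
Step 4: at (2.548224, 1.971184), ∇f = (13.289344, 0.884736) → (2.548224, 1.971184) − 0.01·(13.289344, 0.884736) = (2.41533056, 1.96233664)
f(2.41533056, 1.96233664) = 6.63597771958272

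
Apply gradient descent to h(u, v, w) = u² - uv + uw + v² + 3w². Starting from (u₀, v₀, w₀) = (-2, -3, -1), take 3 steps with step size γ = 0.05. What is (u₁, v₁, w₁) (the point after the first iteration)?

∇h = (2u - v + w, -u + 2v, u + 6w)
(u₁, v₁, w₁) = (-2, -3, -1) − 0.05·(-2, -4, -8) = (-1.9, -2.8, -0.6)

(-1.9, -2.8, -0.6)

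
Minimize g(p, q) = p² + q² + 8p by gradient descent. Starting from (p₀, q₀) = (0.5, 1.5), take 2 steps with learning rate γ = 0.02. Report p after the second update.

0.1472

∇g = (2p + 8, 2q)
Step 1: at (0.5, 1.5), ∇g = (9, 3) → (0.5, 1.5) − 0.02·(9, 3) = (0.32, 1.44)
Step 2: at (0.32, 1.44), ∇g = (8.64, 2.88) → (0.32, 1.44) − 0.02·(8.64, 2.88) = (0.1472, 1.3824)
p = 0.1472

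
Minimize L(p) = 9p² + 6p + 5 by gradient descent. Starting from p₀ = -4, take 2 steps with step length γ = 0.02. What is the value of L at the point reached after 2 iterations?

L′(p) = 18p + 6
Step 1: L′(-4) = -66; p₁ = -4 − 0.02·(-66) = -2.68
Step 2: L′(-2.68) = -42.24; p₂ = -2.68 − 0.02·(-42.24) = -1.8352
L(-1.8352) = 24.30043136

24.30043136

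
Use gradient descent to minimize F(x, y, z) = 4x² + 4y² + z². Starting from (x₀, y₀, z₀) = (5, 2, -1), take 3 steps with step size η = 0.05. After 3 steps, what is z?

-0.729

∇F = (8x, 8y, 2z)
Step 1: at (5, 2, -1), ∇F = (40, 16, -2) → (5, 2, -1) − 0.05·(40, 16, -2) = (3, 1.2, -0.9)
Step 2: at (3, 1.2, -0.9), ∇F = (24, 9.6, -1.8) → (3, 1.2, -0.9) − 0.05·(24, 9.6, -1.8) = (1.8, 0.72, -0.81)
Step 3: at (1.8, 0.72, -0.81), ∇F = (14.4, 5.76, -1.62) → (1.8, 0.72, -0.81) − 0.05·(14.4, 5.76, -1.62) = (1.08, 0.432, -0.729)
z = -0.729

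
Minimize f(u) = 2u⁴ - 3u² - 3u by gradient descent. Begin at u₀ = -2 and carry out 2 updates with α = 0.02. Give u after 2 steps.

-0.83136

f′(u) = 8u³ - 6u - 3
u₁ = -2 − 0.02·(-55) = -0.9
u₂ = -0.9 − 0.02·(-3.432) = -0.83136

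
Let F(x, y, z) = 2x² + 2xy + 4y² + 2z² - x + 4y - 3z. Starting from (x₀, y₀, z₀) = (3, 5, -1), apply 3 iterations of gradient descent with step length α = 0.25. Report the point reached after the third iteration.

∇F = (4x + 2y - 1, 2x + 8y + 4, 4z - 3)
(x₁, y₁, z₁) = (3, 5, -1) − 0.25·(21, 50, -7) = (-2.25, -7.5, 0.75)
(x₂, y₂, z₂) = (-2.25, -7.5, 0.75) − 0.25·(-25, -60.5, 0) = (4, 7.625, 0.75)
(x₃, y₃, z₃) = (4, 7.625, 0.75) − 0.25·(30.25, 73, 0) = (-3.5625, -10.625, 0.75)

(-3.5625, -10.625, 0.75)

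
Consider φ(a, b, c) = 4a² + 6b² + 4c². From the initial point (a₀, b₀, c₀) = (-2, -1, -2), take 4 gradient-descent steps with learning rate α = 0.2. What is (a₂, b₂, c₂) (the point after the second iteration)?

(-0.72, -1.96, -0.72)

∇φ = (8a, 12b, 8c)
(a₁, b₁, c₁) = (-2, -1, -2) − 0.2·(-16, -12, -16) = (1.2, 1.4, 1.2)
(a₂, b₂, c₂) = (1.2, 1.4, 1.2) − 0.2·(9.6, 16.8, 9.6) = (-0.72, -1.96, -0.72)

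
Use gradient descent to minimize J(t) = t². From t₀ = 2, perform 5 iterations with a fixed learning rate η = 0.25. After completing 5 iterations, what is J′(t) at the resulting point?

0.125

J′(t) = 2t
Step 1: J′(2) = 4; t₁ = 2 − 0.25·4 = 1
Step 2: J′(1) = 2; t₂ = 1 − 0.25·2 = 0.5
Step 3: J′(0.5) = 1; t₃ = 0.5 − 0.25·1 = 0.25
Step 4: J′(0.25) = 0.5; t₄ = 0.25 − 0.25·0.5 = 0.125
Step 5: J′(0.125) = 0.25; t₅ = 0.125 − 0.25·0.25 = 0.0625
J′(t) at (0.0625) = 0.125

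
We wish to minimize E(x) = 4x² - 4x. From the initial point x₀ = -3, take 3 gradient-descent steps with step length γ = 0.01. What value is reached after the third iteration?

-2.225408

E′(x) = 8x - 4
x₁ = -3 − 0.01·(-28) = -2.72
x₂ = -2.72 − 0.01·(-25.76) = -2.4624
x₃ = -2.4624 − 0.01·(-23.6992) = -2.225408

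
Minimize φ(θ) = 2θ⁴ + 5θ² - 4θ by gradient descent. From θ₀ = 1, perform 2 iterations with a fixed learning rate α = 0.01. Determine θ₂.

φ′(θ) = 8θ³ + 10θ - 4
Step 1: φ′(1) = 14; θ₁ = 1 − 0.01·14 = 0.86
Step 2: φ′(0.86) = 9.688448; θ₂ = 0.86 − 0.01·9.688448 = 0.76311552

0.76311552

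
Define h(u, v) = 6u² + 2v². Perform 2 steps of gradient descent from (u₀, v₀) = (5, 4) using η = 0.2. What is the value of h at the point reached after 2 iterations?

576.2912

∇h = (12u, 4v)
Step 1: at (5, 4), ∇h = (60, 16) → (5, 4) − 0.2·(60, 16) = (-7, 0.8)
Step 2: at (-7, 0.8), ∇h = (-84, 3.2) → (-7, 0.8) − 0.2·(-84, 3.2) = (9.8, 0.16)
h(9.8, 0.16) = 576.2912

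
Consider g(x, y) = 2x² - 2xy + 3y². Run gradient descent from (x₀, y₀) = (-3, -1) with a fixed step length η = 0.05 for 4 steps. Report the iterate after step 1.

(-2.5, -1)

∇g = (4x - 2y, -2x + 6y)
Step 1: at (-3, -1), ∇g = (-10, 0) → (-3, -1) − 0.05·(-10, 0) = (-2.5, -1)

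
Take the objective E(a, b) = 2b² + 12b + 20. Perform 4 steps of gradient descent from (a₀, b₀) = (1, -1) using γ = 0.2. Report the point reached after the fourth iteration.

(1, -2.9968)

∇E = (0, 4b + 12)
(a₁, b₁) = (1, -1) − 0.2·(0, 8) = (1, -2.6)
(a₂, b₂) = (1, -2.6) − 0.2·(0, 1.6) = (1, -2.92)
(a₃, b₃) = (1, -2.92) − 0.2·(0, 0.32) = (1, -2.984)
(a₄, b₄) = (1, -2.984) − 0.2·(0, 0.064) = (1, -2.9968)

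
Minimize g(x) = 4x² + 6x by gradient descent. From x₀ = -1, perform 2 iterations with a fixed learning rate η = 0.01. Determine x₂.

-0.9616

g′(x) = 8x + 6
x₁ = -1 − 0.01·(-2) = -0.98
x₂ = -0.98 − 0.01·(-1.84) = -0.9616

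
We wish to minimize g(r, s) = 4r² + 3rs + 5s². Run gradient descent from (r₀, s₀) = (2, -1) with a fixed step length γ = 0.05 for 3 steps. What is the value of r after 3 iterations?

∇g = (8r + 3s, 3r + 10s)
(r₁, s₁) = (2, -1) − 0.05·(13, -4) = (1.35, -0.8)
(r₂, s₂) = (1.35, -0.8) − 0.05·(8.4, -3.95) = (0.93, -0.6025)
(r₃, s₃) = (0.93, -0.6025) − 0.05·(5.6325, -3.235) = (0.648375, -0.44075)
r = 0.648375

0.648375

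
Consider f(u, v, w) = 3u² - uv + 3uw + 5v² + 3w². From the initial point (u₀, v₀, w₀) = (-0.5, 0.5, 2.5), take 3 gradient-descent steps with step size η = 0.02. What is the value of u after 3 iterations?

-0.673856

∇f = (6u - v + 3w, -u + 10v, 3u + 6w)
(u₁, v₁, w₁) = (-0.5, 0.5, 2.5) − 0.02·(4, 5.5, 13.5) = (-0.58, 0.39, 2.23)
(u₂, v₂, w₂) = (-0.58, 0.39, 2.23) − 0.02·(2.82, 4.48, 11.64) = (-0.6364, 0.3004, 1.9972)
(u₃, v₃, w₃) = (-0.6364, 0.3004, 1.9972) − 0.02·(1.8728, 3.6404, 10.074) = (-0.673856, 0.227592, 1.79572)
u = -0.673856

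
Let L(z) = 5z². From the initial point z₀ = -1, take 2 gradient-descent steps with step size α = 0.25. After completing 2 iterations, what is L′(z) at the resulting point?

L′(z) = 10z
Step 1: L′(-1) = -10; z₁ = -1 − 0.25·(-10) = 1.5
Step 2: L′(1.5) = 15; z₂ = 1.5 − 0.25·15 = -2.25
L′(z) at (-2.25) = -22.5

-22.5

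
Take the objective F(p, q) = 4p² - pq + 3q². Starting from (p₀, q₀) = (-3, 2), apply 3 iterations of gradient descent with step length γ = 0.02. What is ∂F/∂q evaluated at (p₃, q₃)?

9.083488

∇F = (8p - q, -p + 6q)
Step 1: at (-3, 2), ∇F = (-26, 15) → (-3, 2) − 0.02·(-26, 15) = (-2.48, 1.7)
Step 2: at (-2.48, 1.7), ∇F = (-21.54, 12.68) → (-2.48, 1.7) − 0.02·(-21.54, 12.68) = (-2.0492, 1.4464)
Step 3: at (-2.0492, 1.4464), ∇F = (-17.84, 10.7276) → (-2.0492, 1.4464) − 0.02·(-17.84, 10.7276) = (-1.6924, 1.231848)
∂F/∂q at (-1.6924, 1.231848) = 9.083488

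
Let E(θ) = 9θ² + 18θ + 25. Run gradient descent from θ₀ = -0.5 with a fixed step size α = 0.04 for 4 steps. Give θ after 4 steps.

-0.99692672

E′(θ) = 18θ + 18
Step 1: E′(-0.5) = 9; θ₁ = -0.5 − 0.04·9 = -0.86
Step 2: E′(-0.86) = 2.52; θ₂ = -0.86 − 0.04·2.52 = -0.9608
Step 3: E′(-0.9608) = 0.7056; θ₃ = -0.9608 − 0.04·0.7056 = -0.989024
Step 4: E′(-0.989024) = 0.197568; θ₄ = -0.989024 − 0.04·0.197568 = -0.99692672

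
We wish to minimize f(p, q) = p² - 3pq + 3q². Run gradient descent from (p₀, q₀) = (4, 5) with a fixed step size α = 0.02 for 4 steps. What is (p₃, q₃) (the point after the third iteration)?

(4.342584, 4.066976)

∇f = (2p - 3q, -3p + 6q)
Step 1: at (4, 5), ∇f = (-7, 18) → (4, 5) − 0.02·(-7, 18) = (4.14, 4.64)
Step 2: at (4.14, 4.64), ∇f = (-5.64, 15.42) → (4.14, 4.64) − 0.02·(-5.64, 15.42) = (4.2528, 4.3316)
Step 3: at (4.2528, 4.3316), ∇f = (-4.4892, 13.2312) → (4.2528, 4.3316) − 0.02·(-4.4892, 13.2312) = (4.342584, 4.066976)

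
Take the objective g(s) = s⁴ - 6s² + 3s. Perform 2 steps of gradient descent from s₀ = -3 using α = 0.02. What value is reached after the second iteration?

g′(s) = 4s³ - 12s + 3
s₁ = -3 − 0.02·(-69) = -1.62
s₂ = -1.62 − 0.02·5.433888 = -1.72867776

-1.72867776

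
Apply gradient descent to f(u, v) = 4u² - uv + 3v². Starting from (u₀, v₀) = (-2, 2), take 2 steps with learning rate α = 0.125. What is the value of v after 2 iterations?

∇f = (8u - v, -u + 6v)
(u₁, v₁) = (-2, 2) − 0.125·(-18, 14) = (0.25, 0.25)
(u₂, v₂) = (0.25, 0.25) − 0.125·(1.75, 1.25) = (0.03125, 0.09375)
v = 0.09375

0.09375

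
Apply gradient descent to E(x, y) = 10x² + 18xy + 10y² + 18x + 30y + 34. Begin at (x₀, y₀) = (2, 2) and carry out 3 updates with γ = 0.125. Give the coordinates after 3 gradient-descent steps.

∇E = (20x + 18y + 18, 18x + 20y + 30)
Step 1: at (2, 2), ∇E = (94, 106) → (2, 2) − 0.125·(94, 106) = (-9.75, -11.25)
Step 2: at (-9.75, -11.25), ∇E = (-379.5, -370.5) → (-9.75, -11.25) − 0.125·(-379.5, -370.5) = (37.6875, 35.0625)
Step 3: at (37.6875, 35.0625), ∇E = (1402.875, 1409.625) → (37.6875, 35.0625) − 0.125·(1402.875, 1409.625) = (-137.671875, -141.140625)

(-137.671875, -141.140625)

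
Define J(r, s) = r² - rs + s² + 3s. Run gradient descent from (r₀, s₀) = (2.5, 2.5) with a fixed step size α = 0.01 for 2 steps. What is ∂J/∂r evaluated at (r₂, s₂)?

∇J = (2r - s, -r + 2s + 3)
(r₁, s₁) = (2.5, 2.5) − 0.01·(2.5, 5.5) = (2.475, 2.445)
(r₂, s₂) = (2.475, 2.445) − 0.01·(2.505, 5.415) = (2.44995, 2.39085)
∂J/∂r at (2.44995, 2.39085) = 2.50905

2.50905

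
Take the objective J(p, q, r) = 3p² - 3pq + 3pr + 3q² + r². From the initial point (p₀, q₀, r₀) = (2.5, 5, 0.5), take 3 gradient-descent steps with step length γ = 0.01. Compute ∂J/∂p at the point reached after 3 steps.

2.338464

∇J = (6p - 3q + 3r, -3p + 6q, 3p + 2r)
(p₁, q₁, r₁) = (2.5, 5, 0.5) − 0.01·(1.5, 22.5, 8.5) = (2.485, 4.775, 0.415)
(p₂, q₂, r₂) = (2.485, 4.775, 0.415) − 0.01·(1.83, 21.195, 8.285) = (2.4667, 4.56305, 0.33215)
(p₃, q₃, r₃) = (2.4667, 4.56305, 0.33215) − 0.01·(2.1075, 19.9782, 8.0644) = (2.445625, 4.363268, 0.251506)
∂J/∂p at (2.445625, 4.363268, 0.251506) = 2.338464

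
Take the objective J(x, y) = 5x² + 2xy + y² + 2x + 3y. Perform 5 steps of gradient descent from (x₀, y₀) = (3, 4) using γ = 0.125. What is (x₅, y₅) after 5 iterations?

(-0.26953125, -0.00390625)

∇J = (10x + 2y + 2, 2x + 2y + 3)
Step 1: at (3, 4), ∇J = (40, 17) → (3, 4) − 0.125·(40, 17) = (-2, 1.875)
Step 2: at (-2, 1.875), ∇J = (-14.25, 2.75) → (-2, 1.875) − 0.125·(-14.25, 2.75) = (-0.21875, 1.53125)
Step 3: at (-0.21875, 1.53125), ∇J = (2.875, 5.625) → (-0.21875, 1.53125) − 0.125·(2.875, 5.625) = (-0.578125, 0.828125)
Step 4: at (-0.578125, 0.828125), ∇J = (-2.125, 3.5) → (-0.578125, 0.828125) − 0.125·(-2.125, 3.5) = (-0.3125, 0.390625)
Step 5: at (-0.3125, 0.390625), ∇J = (-0.34375, 3.15625) → (-0.3125, 0.390625) − 0.125·(-0.34375, 3.15625) = (-0.26953125, -0.00390625)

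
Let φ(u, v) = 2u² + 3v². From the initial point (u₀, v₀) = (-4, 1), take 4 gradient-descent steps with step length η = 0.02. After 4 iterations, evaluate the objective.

∇φ = (4u, 6v)
Step 1: at (-4, 1), ∇φ = (-16, 6) → (-4, 1) − 0.02·(-16, 6) = (-3.68, 0.88)
Step 2: at (-3.68, 0.88), ∇φ = (-14.72, 5.28) → (-3.68, 0.88) − 0.02·(-14.72, 5.28) = (-3.3856, 0.7744)
Step 3: at (-3.3856, 0.7744), ∇φ = (-13.5424, 4.6464) → (-3.3856, 0.7744) − 0.02·(-13.5424, 4.6464) = (-3.114752, 0.681472)
Step 4: at (-3.114752, 0.681472), ∇φ = (-12.459008, 4.088832) → (-3.114752, 0.681472) − 0.02·(-12.459008, 4.088832) = (-2.86557184, 0.59969536)
φ(-2.86557184, 0.59969536) = 17.50190751481856

17.50190751481856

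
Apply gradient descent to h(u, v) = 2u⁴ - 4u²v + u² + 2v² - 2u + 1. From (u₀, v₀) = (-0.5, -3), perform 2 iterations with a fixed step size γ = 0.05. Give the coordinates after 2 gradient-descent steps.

(0.0772, -1.862)

∇h = (8u³ - 8uv + 2u - 2, -4u² + 4v)
(u₁, v₁) = (-0.5, -3) − 0.05·(-16, -13) = (0.3, -2.35)
(u₂, v₂) = (0.3, -2.35) − 0.05·(4.456, -9.76) = (0.0772, -1.862)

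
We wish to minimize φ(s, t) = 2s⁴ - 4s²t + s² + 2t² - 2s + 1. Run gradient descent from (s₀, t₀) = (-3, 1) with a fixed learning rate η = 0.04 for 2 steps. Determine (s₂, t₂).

(-31.672, 5.9152)

∇φ = (8s³ - 8st + 2s - 2, -4s² + 4t)
(s₁, t₁) = (-3, 1) − 0.04·(-200, -32) = (5, 2.28)
(s₂, t₂) = (5, 2.28) − 0.04·(916.8, -90.88) = (-31.672, 5.9152)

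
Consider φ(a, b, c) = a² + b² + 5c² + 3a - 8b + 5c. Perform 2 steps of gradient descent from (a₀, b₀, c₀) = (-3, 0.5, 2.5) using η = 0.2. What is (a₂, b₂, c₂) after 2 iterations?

∇φ = (2a + 3, 2b - 8, 10c + 5)
(a₁, b₁, c₁) = (-3, 0.5, 2.5) − 0.2·(-3, -7, 30) = (-2.4, 1.9, -3.5)
(a₂, b₂, c₂) = (-2.4, 1.9, -3.5) − 0.2·(-1.8, -4.2, -30) = (-2.04, 2.74, 2.5)

(-2.04, 2.74, 2.5)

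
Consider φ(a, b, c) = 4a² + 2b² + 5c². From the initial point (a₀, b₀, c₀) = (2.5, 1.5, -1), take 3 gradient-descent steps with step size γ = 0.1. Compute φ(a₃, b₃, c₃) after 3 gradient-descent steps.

0.211552

∇φ = (8a, 4b, 10c)
Step 1: at (2.5, 1.5, -1), ∇φ = (20, 6, -10) → (2.5, 1.5, -1) − 0.1·(20, 6, -10) = (0.5, 0.9, 0)
Step 2: at (0.5, 0.9, 0), ∇φ = (4, 3.6, 0) → (0.5, 0.9, 0) − 0.1·(4, 3.6, 0) = (0.1, 0.54, 0)
Step 3: at (0.1, 0.54, 0), ∇φ = (0.8, 2.16, 0) → (0.1, 0.54, 0) − 0.1·(0.8, 2.16, 0) = (0.02, 0.324, 0)
φ(0.02, 0.324, 0) = 0.211552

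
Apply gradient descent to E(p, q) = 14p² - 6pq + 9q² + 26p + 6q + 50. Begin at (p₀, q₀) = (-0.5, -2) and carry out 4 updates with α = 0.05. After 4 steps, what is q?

-0.73415

∇E = (28p - 6q + 26, -6p + 18q + 6)
(p₁, q₁) = (-0.5, -2) − 0.05·(24, -27) = (-1.7, -0.65)
(p₂, q₂) = (-1.7, -0.65) − 0.05·(-17.7, 4.5) = (-0.815, -0.875)
(p₃, q₃) = (-0.815, -0.875) − 0.05·(8.43, -4.86) = (-1.2365, -0.632)
(p₄, q₄) = (-1.2365, -0.632) − 0.05·(-4.83, 2.043) = (-0.995, -0.73415)
q = -0.73415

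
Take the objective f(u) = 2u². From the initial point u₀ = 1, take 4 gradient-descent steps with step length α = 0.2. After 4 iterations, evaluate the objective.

f′(u) = 4u
u₁ = 1 − 0.2·4 = 0.2
u₂ = 0.2 − 0.2·0.8 = 0.04
u₃ = 0.04 − 0.2·0.16 = 0.008
u₄ = 0.008 − 0.2·0.032 = 0.0016
f(0.0016) = 0.00000512

0.00000512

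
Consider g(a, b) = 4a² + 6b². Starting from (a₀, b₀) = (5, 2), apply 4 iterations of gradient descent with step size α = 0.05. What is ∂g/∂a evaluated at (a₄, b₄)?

∇g = (8a, 12b)
Step 1: at (5, 2), ∇g = (40, 24) → (5, 2) − 0.05·(40, 24) = (3, 0.8)
Step 2: at (3, 0.8), ∇g = (24, 9.6) → (3, 0.8) − 0.05·(24, 9.6) = (1.8, 0.32)
Step 3: at (1.8, 0.32), ∇g = (14.4, 3.84) → (1.8, 0.32) − 0.05·(14.4, 3.84) = (1.08, 0.128)
Step 4: at (1.08, 0.128), ∇g = (8.64, 1.536) → (1.08, 0.128) − 0.05·(8.64, 1.536) = (0.648, 0.0512)
∂g/∂a at (0.648, 0.0512) = 5.184

5.184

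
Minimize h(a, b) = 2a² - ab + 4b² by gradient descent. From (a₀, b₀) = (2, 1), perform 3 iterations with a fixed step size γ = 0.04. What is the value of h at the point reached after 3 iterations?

3.44718573568

∇h = (4a - b, -a + 8b)
Step 1: at (2, 1), ∇h = (7, 6) → (2, 1) − 0.04·(7, 6) = (1.72, 0.76)
Step 2: at (1.72, 0.76), ∇h = (6.12, 4.36) → (1.72, 0.76) − 0.04·(6.12, 4.36) = (1.4752, 0.5856)
Step 3: at (1.4752, 0.5856), ∇h = (5.3152, 3.2096) → (1.4752, 0.5856) − 0.04·(5.3152, 3.2096) = (1.262592, 0.457216)
h(1.262592, 0.457216) = 3.44718573568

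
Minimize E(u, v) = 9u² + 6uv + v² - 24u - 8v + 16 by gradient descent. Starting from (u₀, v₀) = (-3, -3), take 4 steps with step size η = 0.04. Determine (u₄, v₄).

(1.79232, -1.40256)

∇E = (18u + 6v - 24, 6u + 2v - 8)
(u₁, v₁) = (-3, -3) − 0.04·(-96, -32) = (0.84, -1.72)
(u₂, v₂) = (0.84, -1.72) − 0.04·(-19.2, -6.4) = (1.608, -1.464)
(u₃, v₃) = (1.608, -1.464) − 0.04·(-3.84, -1.28) = (1.7616, -1.4128)
(u₄, v₄) = (1.7616, -1.4128) − 0.04·(-0.768, -0.256) = (1.79232, -1.40256)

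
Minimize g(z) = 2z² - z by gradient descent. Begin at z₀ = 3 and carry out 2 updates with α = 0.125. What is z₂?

g′(z) = 4z - 1
z₁ = 3 − 0.125·11 = 1.625
z₂ = 1.625 − 0.125·5.5 = 0.9375

0.9375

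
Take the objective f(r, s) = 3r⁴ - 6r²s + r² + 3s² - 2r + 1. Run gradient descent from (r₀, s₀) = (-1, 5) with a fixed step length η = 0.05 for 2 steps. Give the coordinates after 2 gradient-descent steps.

(9.5848, 5.732)

∇f = (12r³ - 12rs + 2r - 2, -6r² + 6s)
(r₁, s₁) = (-1, 5) − 0.05·(44, 24) = (-3.2, 3.8)
(r₂, s₂) = (-3.2, 3.8) − 0.05·(-255.696, -38.64) = (9.5848, 5.732)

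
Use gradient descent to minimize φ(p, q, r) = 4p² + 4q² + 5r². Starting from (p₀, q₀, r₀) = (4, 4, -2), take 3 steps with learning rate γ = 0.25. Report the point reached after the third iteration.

∇φ = (8p, 8q, 10r)
Step 1: at (4, 4, -2), ∇φ = (32, 32, -20) → (4, 4, -2) − 0.25·(32, 32, -20) = (-4, -4, 3)
Step 2: at (-4, -4, 3), ∇φ = (-32, -32, 30) → (-4, -4, 3) − 0.25·(-32, -32, 30) = (4, 4, -4.5)
Step 3: at (4, 4, -4.5), ∇φ = (32, 32, -45) → (4, 4, -4.5) − 0.25·(32, 32, -45) = (-4, -4, 6.75)

(-4, -4, 6.75)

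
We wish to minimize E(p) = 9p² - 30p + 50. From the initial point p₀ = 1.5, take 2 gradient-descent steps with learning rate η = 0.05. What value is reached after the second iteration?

E′(p) = 18p - 30
p₁ = 1.5 − 0.05·(-3) = 1.65
p₂ = 1.65 − 0.05·(-0.3) = 1.665

1.665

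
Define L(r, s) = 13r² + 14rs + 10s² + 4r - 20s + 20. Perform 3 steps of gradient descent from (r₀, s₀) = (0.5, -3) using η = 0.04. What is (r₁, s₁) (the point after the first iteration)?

∇L = (26r + 14s + 4, 14r + 20s - 20)
(r₁, s₁) = (0.5, -3) − 0.04·(-25, -73) = (1.5, -0.08)

(1.5, -0.08)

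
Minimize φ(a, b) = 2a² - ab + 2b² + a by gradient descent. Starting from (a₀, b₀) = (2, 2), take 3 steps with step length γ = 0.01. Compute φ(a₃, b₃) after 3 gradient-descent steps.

∇φ = (4a - b + 1, -a + 4b)
Step 1: at (2, 2), ∇φ = (7, 6) → (2, 2) − 0.01·(7, 6) = (1.93, 1.94)
Step 2: at (1.93, 1.94), ∇φ = (6.78, 5.83) → (1.93, 1.94) − 0.01·(6.78, 5.83) = (1.8622, 1.8817)
Step 3: at (1.8622, 1.8817), ∇φ = (6.5671, 5.6646) → (1.8622, 1.8817) − 0.01·(6.5671, 5.6646) = (1.796529, 1.825054)
φ(1.796529, 1.825054) = 11.634443663948

11.634443663948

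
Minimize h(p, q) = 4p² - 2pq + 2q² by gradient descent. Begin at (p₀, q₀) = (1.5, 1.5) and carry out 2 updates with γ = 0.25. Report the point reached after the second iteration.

(1.125, -0.375)

∇h = (8p - 2q, -2p + 4q)
Step 1: at (1.5, 1.5), ∇h = (9, 3) → (1.5, 1.5) − 0.25·(9, 3) = (-0.75, 0.75)
Step 2: at (-0.75, 0.75), ∇h = (-7.5, 4.5) → (-0.75, 0.75) − 0.25·(-7.5, 4.5) = (1.125, -0.375)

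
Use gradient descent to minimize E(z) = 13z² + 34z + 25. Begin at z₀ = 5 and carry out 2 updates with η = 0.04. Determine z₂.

E′(z) = 26z + 34
Step 1: E′(5) = 164; z₁ = 5 − 0.04·164 = -1.56
Step 2: E′(-1.56) = -6.56; z₂ = -1.56 − 0.04·(-6.56) = -1.2976

-1.2976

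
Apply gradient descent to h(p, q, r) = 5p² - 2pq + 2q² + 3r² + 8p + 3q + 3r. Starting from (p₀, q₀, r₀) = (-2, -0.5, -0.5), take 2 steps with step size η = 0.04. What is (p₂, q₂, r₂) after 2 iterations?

(-1.312, -0.8328, -0.5)

∇h = (10p - 2q + 8, -2p + 4q + 3, 6r + 3)
Step 1: at (-2, -0.5, -0.5), ∇h = (-11, 5, 0) → (-2, -0.5, -0.5) − 0.04·(-11, 5, 0) = (-1.56, -0.7, -0.5)
Step 2: at (-1.56, -0.7, -0.5), ∇h = (-6.2, 3.32, 0) → (-1.56, -0.7, -0.5) − 0.04·(-6.2, 3.32, 0) = (-1.312, -0.8328, -0.5)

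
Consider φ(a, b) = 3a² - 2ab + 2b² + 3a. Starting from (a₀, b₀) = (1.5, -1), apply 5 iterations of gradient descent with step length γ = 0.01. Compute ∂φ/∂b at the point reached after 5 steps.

-4.59030376

∇φ = (6a - 2b + 3, -2a + 4b)
Step 1: at (1.5, -1), ∇φ = (14, -7) → (1.5, -1) − 0.01·(14, -7) = (1.36, -0.93)
Step 2: at (1.36, -0.93), ∇φ = (13.02, -6.44) → (1.36, -0.93) − 0.01·(13.02, -6.44) = (1.2298, -0.8656)
Step 3: at (1.2298, -0.8656), ∇φ = (12.11, -5.922) → (1.2298, -0.8656) − 0.01·(12.11, -5.922) = (1.1087, -0.80638)
Step 4: at (1.1087, -0.80638), ∇φ = (11.26496, -5.44292) → (1.1087, -0.80638) − 0.01·(11.26496, -5.44292) = (0.9960504, -0.7519508)
Step 5: at (0.9960504, -0.7519508), ∇φ = (10.480204, -4.999904) → (0.9960504, -0.7519508) − 0.01·(10.480204, -4.999904) = (0.89124836, -0.70195176)
∂φ/∂b at (0.89124836, -0.70195176) = -4.59030376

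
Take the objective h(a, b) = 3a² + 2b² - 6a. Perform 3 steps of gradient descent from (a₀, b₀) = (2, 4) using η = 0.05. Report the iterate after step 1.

(1.7, 3.2)

∇h = (6a - 6, 4b)
Step 1: at (2, 4), ∇h = (6, 16) → (2, 4) − 0.05·(6, 16) = (1.7, 3.2)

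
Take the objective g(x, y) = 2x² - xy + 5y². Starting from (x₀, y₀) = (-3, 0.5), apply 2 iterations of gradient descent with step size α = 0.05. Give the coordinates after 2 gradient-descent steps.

(-1.895, -0.06875)

∇g = (4x - y, -x + 10y)
Step 1: at (-3, 0.5), ∇g = (-12.5, 8) → (-3, 0.5) − 0.05·(-12.5, 8) = (-2.375, 0.1)
Step 2: at (-2.375, 0.1), ∇g = (-9.6, 3.375) → (-2.375, 0.1) − 0.05·(-9.6, 3.375) = (-1.895, -0.06875)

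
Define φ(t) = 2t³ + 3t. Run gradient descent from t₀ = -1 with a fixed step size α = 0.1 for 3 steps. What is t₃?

φ′(t) = 6t² + 3
Step 1: φ′(-1) = 9; t₁ = -1 − 0.1·9 = -1.9
Step 2: φ′(-1.9) = 24.66; t₂ = -1.9 − 0.1·24.66 = -4.366
Step 3: φ′(-4.366) = 117.371736; t₃ = -4.366 − 0.1·117.371736 = -16.1031736

-16.1031736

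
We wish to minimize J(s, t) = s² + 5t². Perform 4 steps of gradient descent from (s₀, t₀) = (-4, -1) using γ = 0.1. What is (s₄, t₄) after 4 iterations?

(-1.6384, 0)

∇J = (2s, 10t)
Step 1: at (-4, -1), ∇J = (-8, -10) → (-4, -1) − 0.1·(-8, -10) = (-3.2, 0)
Step 2: at (-3.2, 0), ∇J = (-6.4, 0) → (-3.2, 0) − 0.1·(-6.4, 0) = (-2.56, 0)
Step 3: at (-2.56, 0), ∇J = (-5.12, 0) → (-2.56, 0) − 0.1·(-5.12, 0) = (-2.048, 0)
Step 4: at (-2.048, 0), ∇J = (-4.096, 0) → (-2.048, 0) − 0.1·(-4.096, 0) = (-1.6384, 0)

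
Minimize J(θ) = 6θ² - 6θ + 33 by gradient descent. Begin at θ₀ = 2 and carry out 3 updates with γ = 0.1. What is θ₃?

J′(θ) = 12θ - 6
Step 1: J′(2) = 18; θ₁ = 2 − 0.1·18 = 0.2
Step 2: J′(0.2) = -3.6; θ₂ = 0.2 − 0.1·(-3.6) = 0.56
Step 3: J′(0.56) = 0.72; θ₃ = 0.56 − 0.1·0.72 = 0.488

0.488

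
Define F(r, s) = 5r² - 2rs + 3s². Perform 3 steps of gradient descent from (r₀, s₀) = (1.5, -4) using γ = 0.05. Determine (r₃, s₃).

(-0.227, -1.283)

∇F = (10r - 2s, -2r + 6s)
Step 1: at (1.5, -4), ∇F = (23, -27) → (1.5, -4) − 0.05·(23, -27) = (0.35, -2.65)
Step 2: at (0.35, -2.65), ∇F = (8.8, -16.6) → (0.35, -2.65) − 0.05·(8.8, -16.6) = (-0.09, -1.82)
Step 3: at (-0.09, -1.82), ∇F = (2.74, -10.74) → (-0.09, -1.82) − 0.05·(2.74, -10.74) = (-0.227, -1.283)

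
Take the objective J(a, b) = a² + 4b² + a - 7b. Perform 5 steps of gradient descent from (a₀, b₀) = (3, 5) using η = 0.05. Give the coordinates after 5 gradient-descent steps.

∇J = (2a + 1, 8b - 7)
(a₁, b₁) = (3, 5) − 0.05·(7, 33) = (2.65, 3.35)
(a₂, b₂) = (2.65, 3.35) − 0.05·(6.3, 19.8) = (2.335, 2.36)
(a₃, b₃) = (2.335, 2.36) − 0.05·(5.67, 11.88) = (2.0515, 1.766)
(a₄, b₄) = (2.0515, 1.766) − 0.05·(5.103, 7.128) = (1.79635, 1.4096)
(a₅, b₅) = (1.79635, 1.4096) − 0.05·(4.5927, 4.2768) = (1.566715, 1.19576)

(1.566715, 1.19576)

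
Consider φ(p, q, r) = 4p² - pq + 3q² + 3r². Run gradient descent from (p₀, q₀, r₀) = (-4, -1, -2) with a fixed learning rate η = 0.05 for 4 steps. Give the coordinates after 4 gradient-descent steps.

∇φ = (8p - q, -p + 6q, 6r)
(p₁, q₁, r₁) = (-4, -1, -2) − 0.05·(-31, -2, -12) = (-2.45, -0.9, -1.4)
(p₂, q₂, r₂) = (-2.45, -0.9, -1.4) − 0.05·(-18.7, -2.95, -8.4) = (-1.515, -0.7525, -0.98)
(p₃, q₃, r₃) = (-1.515, -0.7525, -0.98) − 0.05·(-11.3675, -3, -5.88) = (-0.946625, -0.6025, -0.686)
(p₄, q₄, r₄) = (-0.946625, -0.6025, -0.686) − 0.05·(-6.9705, -2.668375, -4.116) = (-0.5981, -0.46908125, -0.4802)

(-0.5981, -0.46908125, -0.4802)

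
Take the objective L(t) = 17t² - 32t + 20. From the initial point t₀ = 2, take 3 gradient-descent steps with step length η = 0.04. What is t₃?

0.891776

L′(t) = 34t - 32
t₁ = 2 − 0.04·36 = 0.56
t₂ = 0.56 − 0.04·(-12.96) = 1.0784
t₃ = 1.0784 − 0.04·4.6656 = 0.891776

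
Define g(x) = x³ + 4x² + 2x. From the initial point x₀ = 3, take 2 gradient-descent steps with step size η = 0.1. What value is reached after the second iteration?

-2.247

g′(x) = 3x² + 8x + 2
Step 1: g′(3) = 53; x₁ = 3 − 0.1·53 = -2.3
Step 2: g′(-2.3) = -0.53; x₂ = -2.3 − 0.1·(-0.53) = -2.247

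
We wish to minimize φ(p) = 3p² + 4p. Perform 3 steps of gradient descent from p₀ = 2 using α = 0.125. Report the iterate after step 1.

φ′(p) = 6p + 4
p₁ = 2 − 0.125·16 = 0

0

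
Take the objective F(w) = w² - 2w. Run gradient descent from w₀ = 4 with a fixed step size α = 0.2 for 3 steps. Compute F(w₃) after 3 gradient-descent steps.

-0.580096

F′(w) = 2w - 2
Step 1: F′(4) = 6; w₁ = 4 − 0.2·6 = 2.8
Step 2: F′(2.8) = 3.6; w₂ = 2.8 − 0.2·3.6 = 2.08
Step 3: F′(2.08) = 2.16; w₃ = 2.08 − 0.2·2.16 = 1.648
F(1.648) = -0.580096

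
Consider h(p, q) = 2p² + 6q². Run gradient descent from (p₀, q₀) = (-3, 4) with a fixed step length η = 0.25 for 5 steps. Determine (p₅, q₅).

∇h = (4p, 12q)
(p₁, q₁) = (-3, 4) − 0.25·(-12, 48) = (0, -8)
(p₂, q₂) = (0, -8) − 0.25·(0, -96) = (0, 16)
(p₃, q₃) = (0, 16) − 0.25·(0, 192) = (0, -32)
(p₄, q₄) = (0, -32) − 0.25·(0, -384) = (0, 64)
(p₅, q₅) = (0, 64) − 0.25·(0, 768) = (0, -128)

(0, -128)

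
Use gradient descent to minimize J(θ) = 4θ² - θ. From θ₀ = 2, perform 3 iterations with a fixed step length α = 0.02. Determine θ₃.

J′(θ) = 8θ - 1
θ₁ = 2 − 0.02·15 = 1.7
θ₂ = 1.7 − 0.02·12.6 = 1.448
θ₃ = 1.448 − 0.02·10.584 = 1.23632

1.23632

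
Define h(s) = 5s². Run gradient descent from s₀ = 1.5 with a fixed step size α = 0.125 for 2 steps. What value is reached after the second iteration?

h′(s) = 10s
Step 1: h′(1.5) = 15; s₁ = 1.5 − 0.125·15 = -0.375
Step 2: h′(-0.375) = -3.75; s₂ = -0.375 − 0.125·(-3.75) = 0.09375

0.09375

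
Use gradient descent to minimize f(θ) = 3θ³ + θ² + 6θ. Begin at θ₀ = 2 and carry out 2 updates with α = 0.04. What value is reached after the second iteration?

f′(θ) = 9θ² + 2θ + 6
Step 1: f′(2) = 46; θ₁ = 2 − 0.04·46 = 0.16
Step 2: f′(0.16) = 6.5504; θ₂ = 0.16 − 0.04·6.5504 = -0.102016

-0.102016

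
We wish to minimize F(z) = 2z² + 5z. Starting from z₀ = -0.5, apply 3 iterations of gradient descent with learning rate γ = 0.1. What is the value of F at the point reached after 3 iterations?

F′(z) = 4z + 5
Step 1: F′(-0.5) = 3; z₁ = -0.5 − 0.1·3 = -0.8
Step 2: F′(-0.8) = 1.8; z₂ = -0.8 − 0.1·1.8 = -0.98
Step 3: F′(-0.98) = 1.08; z₃ = -0.98 − 0.1·1.08 = -1.088
F(-1.088) = -3.072512

-3.072512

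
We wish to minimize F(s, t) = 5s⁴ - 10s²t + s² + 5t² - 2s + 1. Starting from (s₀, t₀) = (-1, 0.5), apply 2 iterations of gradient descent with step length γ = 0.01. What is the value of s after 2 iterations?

-0.7901888

∇F = (20s³ - 20st + 2s - 2, -10s² + 10t)
(s₁, t₁) = (-1, 0.5) − 0.01·(-14, -5) = (-0.86, 0.55)
(s₂, t₂) = (-0.86, 0.55) − 0.01·(-6.98112, -1.896) = (-0.7901888, 0.56896)
s = -0.7901888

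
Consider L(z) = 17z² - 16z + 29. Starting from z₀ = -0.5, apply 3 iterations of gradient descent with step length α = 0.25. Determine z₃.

409.9375

L′(z) = 34z - 16
z₁ = -0.5 − 0.25·(-33) = 7.75
z₂ = 7.75 − 0.25·247.5 = -54.125
z₃ = -54.125 − 0.25·(-1856.25) = 409.9375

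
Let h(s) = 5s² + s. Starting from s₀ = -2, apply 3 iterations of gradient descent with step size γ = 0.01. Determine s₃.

-1.4851

h′(s) = 10s + 1
s₁ = -2 − 0.01·(-19) = -1.81
s₂ = -1.81 − 0.01·(-17.1) = -1.639
s₃ = -1.639 − 0.01·(-15.39) = -1.4851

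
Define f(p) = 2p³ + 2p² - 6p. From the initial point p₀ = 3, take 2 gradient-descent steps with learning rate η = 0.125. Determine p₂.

-16.6875

f′(p) = 6p² + 4p - 6
Step 1: f′(3) = 60; p₁ = 3 − 0.125·60 = -4.5
Step 2: f′(-4.5) = 97.5; p₂ = -4.5 − 0.125·97.5 = -16.6875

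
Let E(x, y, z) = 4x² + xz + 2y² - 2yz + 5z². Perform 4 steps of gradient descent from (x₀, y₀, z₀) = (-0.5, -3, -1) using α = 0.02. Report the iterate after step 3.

∇E = (8x + z, 4y - 2z, x - 2y + 10z)
Step 1: at (-0.5, -3, -1), ∇E = (-5, -10, -4.5) → (-0.5, -3, -1) − 0.02·(-5, -10, -4.5) = (-0.4, -2.8, -0.91)
Step 2: at (-0.4, -2.8, -0.91), ∇E = (-4.11, -9.38, -3.9) → (-0.4, -2.8, -0.91) − 0.02·(-4.11, -9.38, -3.9) = (-0.3178, -2.6124, -0.832)
Step 3: at (-0.3178, -2.6124, -0.832), ∇E = (-3.3744, -8.7856, -3.413) → (-0.3178, -2.6124, -0.832) − 0.02·(-3.3744, -8.7856, -3.413) = (-0.250312, -2.436688, -0.76374)

(-0.250312, -2.436688, -0.76374)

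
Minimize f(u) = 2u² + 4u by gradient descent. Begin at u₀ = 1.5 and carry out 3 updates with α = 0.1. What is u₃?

-0.46

f′(u) = 4u + 4
Step 1: f′(1.5) = 10; u₁ = 1.5 − 0.1·10 = 0.5
Step 2: f′(0.5) = 6; u₂ = 0.5 − 0.1·6 = -0.1
Step 3: f′(-0.1) = 3.6; u₃ = -0.1 − 0.1·3.6 = -0.46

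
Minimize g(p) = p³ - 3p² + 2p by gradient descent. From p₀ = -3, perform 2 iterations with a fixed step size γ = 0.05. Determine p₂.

-11.348375

g′(p) = 3p² - 6p + 2
Step 1: g′(-3) = 47; p₁ = -3 − 0.05·47 = -5.35
Step 2: g′(-5.35) = 119.9675; p₂ = -5.35 − 0.05·119.9675 = -11.348375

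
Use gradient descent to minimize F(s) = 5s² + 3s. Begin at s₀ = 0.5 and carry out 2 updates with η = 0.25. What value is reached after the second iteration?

1.5

F′(s) = 10s + 3
s₁ = 0.5 − 0.25·8 = -1.5
s₂ = -1.5 − 0.25·(-12) = 1.5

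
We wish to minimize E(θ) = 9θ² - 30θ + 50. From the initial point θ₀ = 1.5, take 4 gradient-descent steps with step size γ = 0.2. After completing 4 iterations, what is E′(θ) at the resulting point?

E′(θ) = 18θ - 30
θ₁ = 1.5 − 0.2·(-3) = 2.1
θ₂ = 2.1 − 0.2·7.8 = 0.54
θ₃ = 0.54 − 0.2·(-20.28) = 4.596
θ₄ = 4.596 − 0.2·52.728 = -5.9496
E′(θ) at (-5.9496) = -137.0928

-137.0928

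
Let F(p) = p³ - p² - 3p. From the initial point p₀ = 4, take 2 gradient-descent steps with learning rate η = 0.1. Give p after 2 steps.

F′(p) = 3p² - 2p - 3
Step 1: F′(4) = 37; p₁ = 4 − 0.1·37 = 0.3
Step 2: F′(0.3) = -3.33; p₂ = 0.3 − 0.1·(-3.33) = 0.633

0.633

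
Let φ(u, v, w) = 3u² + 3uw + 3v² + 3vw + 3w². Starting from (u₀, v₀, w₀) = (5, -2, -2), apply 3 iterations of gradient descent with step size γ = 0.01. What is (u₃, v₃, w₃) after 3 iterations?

∇φ = (6u + 3w, 6v + 3w, 3u + 3v + 6w)
(u₁, v₁, w₁) = (5, -2, -2) − 0.01·(24, -18, -3) = (4.76, -1.82, -1.97)
(u₂, v₂, w₂) = (4.76, -1.82, -1.97) − 0.01·(22.65, -16.83, -3) = (4.5335, -1.6517, -1.94)
(u₃, v₃, w₃) = (4.5335, -1.6517, -1.94) − 0.01·(21.381, -15.7302, -2.9946) = (4.31969, -1.494398, -1.910054)

(4.31969, -1.494398, -1.910054)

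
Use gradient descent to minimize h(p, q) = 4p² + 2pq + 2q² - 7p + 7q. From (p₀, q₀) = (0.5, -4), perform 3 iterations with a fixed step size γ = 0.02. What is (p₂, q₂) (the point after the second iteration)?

∇h = (8p + 2q - 7, 2p + 4q + 7)
(p₁, q₁) = (0.5, -4) − 0.02·(-11, -8) = (0.72, -3.84)
(p₂, q₂) = (0.72, -3.84) − 0.02·(-8.92, -6.92) = (0.8984, -3.7016)

(0.8984, -3.7016)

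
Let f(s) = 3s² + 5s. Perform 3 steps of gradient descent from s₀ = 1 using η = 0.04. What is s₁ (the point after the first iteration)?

0.56

f′(s) = 6s + 5
Step 1: f′(1) = 11; s₁ = 1 − 0.04·11 = 0.56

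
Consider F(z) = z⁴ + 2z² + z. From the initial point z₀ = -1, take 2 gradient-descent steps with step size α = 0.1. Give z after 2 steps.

-0.2692

F′(z) = 4z³ + 4z + 1
z₁ = -1 − 0.1·(-7) = -0.3
z₂ = -0.3 − 0.1·(-0.308) = -0.2692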